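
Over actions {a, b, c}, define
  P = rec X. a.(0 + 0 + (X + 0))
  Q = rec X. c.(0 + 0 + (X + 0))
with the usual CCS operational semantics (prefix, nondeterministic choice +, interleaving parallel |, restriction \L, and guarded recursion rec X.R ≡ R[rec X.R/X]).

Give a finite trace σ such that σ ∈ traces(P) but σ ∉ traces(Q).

a

Reachable graph of P (2 states):
  s0 = rec X. a.(0 + 0 + (X + 0)) has moves --a--▸ s1
  s1 = 0 + 0 + ((rec X. a.(0 + 0 + (X + 0))) + 0) has moves --a--▸ s1
Reachable graph of Q (2 states):
  t0 = rec X. c.(0 + 0 + (X + 0)) has moves --c--▸ t1
  t1 = 0 + 0 + ((rec X. c.(0 + 0 + (X + 0))) + 0) has moves --c--▸ t1
Trace ⟨a⟩ through P, begin at {s0}:
  step 1 (a): {s1}
  ✓ P
Trace ⟨a⟩ through Q, begin at {t0}:
  step 1 (a): ∅  — Q cannot continue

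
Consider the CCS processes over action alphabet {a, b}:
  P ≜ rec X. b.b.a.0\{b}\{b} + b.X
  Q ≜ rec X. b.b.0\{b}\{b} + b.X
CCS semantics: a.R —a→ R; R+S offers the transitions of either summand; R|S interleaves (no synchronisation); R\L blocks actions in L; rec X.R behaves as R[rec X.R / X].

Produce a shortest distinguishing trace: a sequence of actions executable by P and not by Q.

LTS(P): 4 reachable states
  m0 = rec X. b.b.a.0\{b}\{b} + b.X has moves =b=> m0, =b=> m1
  m1 = b.a.0\{b}\{b} has moves =b=> m2
  m2 = a.0\{b}\{b} has moves =a=> m3
  m3 = 0\{b}\{b} has moves deadlocked
LTS(Q): 3 reachable states
  n0 = rec X. b.b.0\{b}\{b} + b.X has moves =b=> n0, =b=> n1
  n1 = b.0\{b}\{b} has moves =b=> n2
  n2 = 0\{b}\{b} has moves deadlocked
Executing bba from P (initial set {m0}):
  step 1 (b): {m0, m1}
  step 2 (b): {m0, m1, m2}
  step 3 (a): {m3}
  P completes σ.
Executing bba from Q (initial set {n0}):
  step 1 (b): {n0, n1}
  step 2 (b): {n0, n1, n2}
  step 3 (a): ∅  — Q cannot continue

bba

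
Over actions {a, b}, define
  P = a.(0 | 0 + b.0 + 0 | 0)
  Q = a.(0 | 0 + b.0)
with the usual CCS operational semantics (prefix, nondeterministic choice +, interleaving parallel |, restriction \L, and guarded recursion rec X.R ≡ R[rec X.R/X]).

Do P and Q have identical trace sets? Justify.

YES

LTS(P): 3 reachable states
  u0 = a.(0 | 0 + b.0 + 0 | 0) has moves —a→ u1
  u1 = 0 | 0 + b.0 + 0 | 0 has moves —b→ u2
  u2 = 0 has moves ∅
LTS(Q): 3 reachable states
  v0 = a.(0 | 0 + b.0) has moves —a→ v1
  v1 = 0 | 0 + b.0 has moves —b→ v2
  v2 = 0 has moves ∅
Partition-refinement fixed point:
  B0 = {u0, v0}
  B1 = {u1, v1}
  B2 = {u2, v2}
u0 ∈ B0, v0 ∈ B0 → same block
Bisimilar ⇒ trace-equivalent.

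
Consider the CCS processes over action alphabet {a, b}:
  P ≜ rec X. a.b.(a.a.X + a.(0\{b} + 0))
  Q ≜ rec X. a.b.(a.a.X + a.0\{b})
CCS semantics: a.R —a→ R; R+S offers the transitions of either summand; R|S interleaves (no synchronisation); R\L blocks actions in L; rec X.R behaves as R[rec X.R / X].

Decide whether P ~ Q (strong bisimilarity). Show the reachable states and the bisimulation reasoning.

P ~ Q

LTS(P): 5 reachable states
  u0 = rec X. a.b.(a.a.X + a.(0\{b} + 0)) ⊢ —a→ u1
  u1 = b.(a.a.(rec X. a.b.(a.a.X + a.(0\{b} + 0))) + a.(0\{b} + 0)) ⊢ —b→ u2
  u2 = a.a.(rec X. a.b.(a.a.X + a.(0\{b} + 0))) + a.(0\{b} + 0) ⊢ —a→ u3, —a→ u4
  u3 = 0\{b} + 0 ⊢ ∅
  u4 = a.(rec X. a.b.(a.a.X + a.(0\{b} + 0))) ⊢ —a→ u0
LTS(Q): 5 reachable states
  v0 = rec X. a.b.(a.a.X + a.0\{b}) ⊢ —a→ v1
  v1 = b.(a.a.(rec X. a.b.(a.a.X + a.0\{b})) + a.0\{b}) ⊢ —b→ v2
  v2 = a.a.(rec X. a.b.(a.a.X + a.0\{b})) + a.0\{b} ⊢ —a→ v3, —a→ v4
  v3 = 0\{b} ⊢ ∅
  v4 = a.(rec X. a.b.(a.a.X + a.0\{b})) ⊢ —a→ v0
Coarsest stable partition (strong bisimilarity classes):
  B0 = {u0, v0}
  B1 = {u1, v1}
  B2 = {u2, v2}
  B3 = {u3, v3}
  B4 = {u4, v4}
u0 ∈ B0, v0 ∈ B0 → same block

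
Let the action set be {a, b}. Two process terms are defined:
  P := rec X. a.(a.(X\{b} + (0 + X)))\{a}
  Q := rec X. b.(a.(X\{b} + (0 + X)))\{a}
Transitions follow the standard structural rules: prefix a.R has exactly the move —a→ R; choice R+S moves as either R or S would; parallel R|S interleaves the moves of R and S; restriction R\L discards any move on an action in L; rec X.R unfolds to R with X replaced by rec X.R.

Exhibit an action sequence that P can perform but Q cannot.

a

LTS(P): 2 reachable states
  s0 = rec X. a.(a.(X\{b} + (0 + X)))\{a} → ··a··> s1
  s1 = (a.((rec X. a.(a.(X\{b} + (0 + X)))\{a})\{b} + (0 + (rec X. a.(a.(X\{b} + (0 + X)))\{a}))))\{a} → ·
LTS(Q): 2 reachable states
  t0 = rec X. b.(a.(X\{b} + (0 + X)))\{a} → ··b··> t1
  t1 = (a.((rec X. b.(a.(X\{b} + (0 + X)))\{a})\{b} + (0 + (rec X. b.(a.(X\{b} + (0 + X)))\{a}))))\{a} → ·
Trace ⟨a⟩ through P, begin at {s0}:
  after a @ step 1: {s1}
  ✓ P
Trace ⟨a⟩ through Q, begin at {t0}:
  after a @ step 1: no successor for Q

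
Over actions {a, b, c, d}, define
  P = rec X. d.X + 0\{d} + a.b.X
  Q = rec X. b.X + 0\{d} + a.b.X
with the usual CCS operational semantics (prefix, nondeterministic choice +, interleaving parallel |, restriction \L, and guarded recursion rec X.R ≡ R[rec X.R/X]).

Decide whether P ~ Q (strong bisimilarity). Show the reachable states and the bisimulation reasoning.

NO

P's transition system — 2 states:
  u0 = rec X. d.X + 0\{d} + a.b.X has moves -a-> u1, -d-> u0
  u1 = b.(rec X. d.X + 0\{d} + a.b.X) has moves -b-> u0
Q's transition system — 2 states:
  v0 = rec X. b.X + 0\{d} + a.b.X has moves -a-> v1, -b-> v0
  v1 = b.(rec X. b.X + 0\{d} + a.b.X) has moves -b-> v0
Partition-refinement fixed point:
  B0 = {u0}
  B1 = {u1}
  B2 = {v0}
  B3 = {v1}
u0 ∈ B0, v0 ∈ B2 → different blocks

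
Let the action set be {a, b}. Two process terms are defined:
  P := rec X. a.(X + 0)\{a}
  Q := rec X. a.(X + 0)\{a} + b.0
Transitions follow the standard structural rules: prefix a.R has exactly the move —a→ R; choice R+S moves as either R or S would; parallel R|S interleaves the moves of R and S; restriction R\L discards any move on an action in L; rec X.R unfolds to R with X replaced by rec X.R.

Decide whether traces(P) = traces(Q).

trace-distinct — witness ⟨b⟩

LTS(P): 2 reachable states
  p0 = rec X. a.(X + 0)\{a} | -a-> p1
  p1 = ((rec X. a.(X + 0)\{a}) + 0)\{a} | (no moves)
LTS(Q): 4 reachable states
  q0 = rec X. a.(X + 0)\{a} + b.0 | -a-> q1, -b-> q2
  q1 = ((rec X. a.(X + 0)\{a} + b.0) + 0)\{a} | -b-> q3
  q2 = 0 | (no moves)
  q3 = 0\{a} | (no moves)
Run σ = ⟨b⟩ on Q: start {q0}
  step 1 (b): {q2}
  ✓ Q
Run σ = ⟨b⟩ on P: start {p0}
  step 1 (b): ∅  — P cannot continue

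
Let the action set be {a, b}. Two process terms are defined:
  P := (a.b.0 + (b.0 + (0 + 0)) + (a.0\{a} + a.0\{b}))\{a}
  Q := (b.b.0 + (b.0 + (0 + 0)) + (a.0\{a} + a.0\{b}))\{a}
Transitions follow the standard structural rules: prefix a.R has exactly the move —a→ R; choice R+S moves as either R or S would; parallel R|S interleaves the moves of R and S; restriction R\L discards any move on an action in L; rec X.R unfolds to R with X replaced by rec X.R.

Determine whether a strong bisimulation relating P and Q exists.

P's transition system — 2 states:
  u0 = (a.b.0 + (b.0 + (0 + 0)) + (a.0\{a} + a.0\{b}))\{a} ⊢ --b--▸ u1
  u1 = 0\{a} ⊢ (no moves)
Q's transition system — 3 states:
  v0 = (b.b.0 + (b.0 + (0 + 0)) + (a.0\{a} + a.0\{b}))\{a} ⊢ --b--▸ v1, --b--▸ v2
  v1 = (b.0)\{a} ⊢ --b--▸ v2
  v2 = 0\{a} ⊢ (no moves)
Bisimilarity quotient blocks:
  B0 = {u0, v1}
  B1 = {u1, v2}
  B2 = {v0}
u0 ∈ B0, v0 ∈ B2 → different blocks

P ≁ Q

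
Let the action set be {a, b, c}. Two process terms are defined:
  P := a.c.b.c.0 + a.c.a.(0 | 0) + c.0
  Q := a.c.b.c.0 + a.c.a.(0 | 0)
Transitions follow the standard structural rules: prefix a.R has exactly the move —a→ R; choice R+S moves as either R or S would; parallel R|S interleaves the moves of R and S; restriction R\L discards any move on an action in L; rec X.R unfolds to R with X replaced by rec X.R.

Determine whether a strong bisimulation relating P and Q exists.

NO

P's transition system — 8 states:
  m0 = a.c.b.c.0 + a.c.a.(0 | 0) + c.0 → =a=> m1, =a=> m2, =c=> m3
  m1 = c.a.(0 | 0) → =c=> m4
  m2 = c.b.c.0 → =c=> m5
  m3 = 0 → stopped
  m4 = a.(0 | 0) → =a=> m6
  m5 = b.c.0 → =b=> m7
  m6 = 0 | 0 → stopped
  m7 = c.0 → =c=> m3
Q's transition system — 8 states:
  n0 = a.c.b.c.0 + a.c.a.(0 | 0) → =a=> n1, =a=> n2
  n1 = c.a.(0 | 0) → =c=> n3
  n2 = c.b.c.0 → =c=> n4
  n3 = a.(0 | 0) → =a=> n5
  n4 = b.c.0 → =b=> n6
  n5 = 0 | 0 → stopped
  n6 = c.0 → =c=> n7
  n7 = 0 → stopped
Coarsest stable partition (strong bisimilarity classes):
  B0 = {m0}
  B1 = {m2, n2}
  B2 = {m5, n4}
  B3 = {m7, n6}
  B4 = {m3, m6, n5, n7}
  B5 = {m1, n1}
  B6 = {m4, n3}
  B7 = {n0}
m0 ∈ B0, n0 ∈ B7 → different blocks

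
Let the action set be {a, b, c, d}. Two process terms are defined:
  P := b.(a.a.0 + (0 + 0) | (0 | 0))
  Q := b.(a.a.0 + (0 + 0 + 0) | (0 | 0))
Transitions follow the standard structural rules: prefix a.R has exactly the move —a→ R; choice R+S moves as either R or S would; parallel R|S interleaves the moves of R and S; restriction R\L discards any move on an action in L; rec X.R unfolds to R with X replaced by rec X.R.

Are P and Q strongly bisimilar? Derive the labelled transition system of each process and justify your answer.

bisimilar

LTS(P): 4 reachable states
  m0 = b.(a.a.0 + (0 + 0) | (0 | 0)) ⊢ -b-> m1
  m1 = a.a.0 + (0 + 0) | (0 | 0) ⊢ -a-> m2
  m2 = a.0 ⊢ -a-> m3
  m3 = 0 ⊢ stopped
LTS(Q): 4 reachable states
  n0 = b.(a.a.0 + (0 + 0 + 0) | (0 | 0)) ⊢ -b-> n1
  n1 = a.a.0 + (0 + 0 + 0) | (0 | 0) ⊢ -a-> n2
  n2 = a.0 ⊢ -a-> n3
  n3 = 0 ⊢ stopped
Bisimilarity quotient blocks:
  B0 = {m0, n0}
  B1 = {m1, n1}
  B2 = {m2, n2}
  B3 = {m3, n3}
m0 ∈ B0, n0 ∈ B0 → same block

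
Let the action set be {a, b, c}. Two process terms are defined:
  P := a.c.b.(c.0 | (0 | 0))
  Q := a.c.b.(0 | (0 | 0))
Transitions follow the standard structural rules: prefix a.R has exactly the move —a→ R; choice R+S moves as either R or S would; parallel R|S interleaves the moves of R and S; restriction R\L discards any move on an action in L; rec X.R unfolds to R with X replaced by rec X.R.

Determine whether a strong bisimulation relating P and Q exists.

Reachable graph of P (5 states):
  m0 = a.c.b.(c.0 | (0 | 0)) → —a→ m1
  m1 = c.b.(c.0 | (0 | 0)) → —c→ m2
  m2 = b.(c.0 | (0 | 0)) → —b→ m3
  m3 = c.0 | (0 | 0) → —c→ m4
  m4 = 0 | (0 | 0) → ·
Reachable graph of Q (4 states):
  n0 = a.c.b.(0 | (0 | 0)) → —a→ n1
  n1 = c.b.(0 | (0 | 0)) → —c→ n2
  n2 = b.(0 | (0 | 0)) → —b→ n3
  n3 = 0 | (0 | 0) → ·
Partition-refinement fixed point:
  B0 = {m0}
  B1 = {m1}
  B2 = {m2}
  B3 = {m3}
  B4 = {m4, n3}
  B5 = {n0}
  B6 = {n1}
  B7 = {n2}
m0 ∈ B0, n0 ∈ B5 → different blocks

NO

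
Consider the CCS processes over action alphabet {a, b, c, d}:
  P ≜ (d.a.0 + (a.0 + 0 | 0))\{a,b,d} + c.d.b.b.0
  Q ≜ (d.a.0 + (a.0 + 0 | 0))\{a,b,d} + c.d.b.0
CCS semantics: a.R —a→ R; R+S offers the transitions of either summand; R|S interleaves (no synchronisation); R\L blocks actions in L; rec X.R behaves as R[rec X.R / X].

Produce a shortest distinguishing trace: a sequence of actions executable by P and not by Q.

cdbb

P's transition system — 5 states:
  m0 = (d.a.0 + (a.0 + 0 | 0))\{a,b,d} + c.d.b.b.0 has moves —c→ m1
  m1 = d.b.b.0 has moves —d→ m2
  m2 = b.b.0 has moves —b→ m3
  m3 = b.0 has moves —b→ m4
  m4 = 0 has moves (no moves)
Q's transition system — 4 states:
  n0 = (d.a.0 + (a.0 + 0 | 0))\{a,b,d} + c.d.b.0 has moves —c→ n1
  n1 = d.b.0 has moves —d→ n2
  n2 = b.0 has moves —b→ n3
  n3 = 0 has moves (no moves)
Run σ = ⟨cdbb⟩ on P: start {m0}
  after c @ step 1: {m1}
  after d @ step 2: {m2}
  after b @ step 3: {m3}
  after b @ step 4: {m4}
  — P admits the full trace.
Run σ = ⟨cdbb⟩ on Q: start {n0}
  after c @ step 1: {n1}
  after d @ step 2: {n2}
  after b @ step 3: {n3}
  after b @ step 4: no successor for Q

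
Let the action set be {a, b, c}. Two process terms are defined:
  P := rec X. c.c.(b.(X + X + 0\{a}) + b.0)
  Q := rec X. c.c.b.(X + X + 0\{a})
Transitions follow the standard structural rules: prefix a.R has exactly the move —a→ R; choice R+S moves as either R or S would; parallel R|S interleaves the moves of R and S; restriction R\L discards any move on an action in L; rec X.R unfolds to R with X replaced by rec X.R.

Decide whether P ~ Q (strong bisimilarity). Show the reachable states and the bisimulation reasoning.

not bisimilar

LTS(P): 5 reachable states
  u0 = rec X. c.c.(b.(X + X + 0\{a}) + b.0) :: ··c··> u1
  u1 = c.(b.((rec X. c.c.(b.(X + X + 0\{a}) + b.0)) + (rec X. c.c.(b.(X + X + 0\{a}) + b.0)) + 0\{a}) + b.0) :: ··c··> u2
  u2 = b.((rec X. c.c.(b.(X + X + 0\{a}) + b.0)) + (rec X. c.c.(b.(X + X + 0\{a}) + b.0)) + 0\{a}) + b.0 :: ··b··> u3, ··b··> u4
  u3 = (rec X. c.c.(b.(X + X + 0\{a}) + b.0)) + (rec X. c.c.(b.(X + X + 0\{a}) + b.0)) + 0\{a} :: ··c··> u1
  u4 = 0 :: (no moves)
LTS(Q): 4 reachable states
  v0 = rec X. c.c.b.(X + X + 0\{a}) :: ··c··> v1
  v1 = c.b.((rec X. c.c.b.(X + X + 0\{a})) + (rec X. c.c.b.(X + X + 0\{a})) + 0\{a}) :: ··c··> v2
  v2 = b.((rec X. c.c.b.(X + X + 0\{a})) + (rec X. c.c.b.(X + X + 0\{a})) + 0\{a}) :: ··b··> v3
  v3 = (rec X. c.c.b.(X + X + 0\{a})) + (rec X. c.c.b.(X + X + 0\{a})) + 0\{a} :: ··c··> v1
Partition-refinement fixed point:
  B0 = {u0, u3}
  B1 = {u1}
  B2 = {u2}
  B3 = {u4}
  B4 = {v0, v3}
  B5 = {v1}
  B6 = {v2}
u0 ∈ B0, v0 ∈ B4 → different blocks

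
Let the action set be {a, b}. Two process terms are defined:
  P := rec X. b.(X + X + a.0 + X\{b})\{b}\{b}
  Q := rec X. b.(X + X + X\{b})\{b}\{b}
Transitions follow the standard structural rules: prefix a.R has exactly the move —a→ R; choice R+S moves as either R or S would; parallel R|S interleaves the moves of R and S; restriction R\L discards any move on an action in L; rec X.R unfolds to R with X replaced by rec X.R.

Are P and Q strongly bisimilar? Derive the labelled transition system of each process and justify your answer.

Reachable graph of P (3 states):
  s0 = rec X. b.(X + X + a.0 + X\{b})\{b}\{b} has moves ··b··> s1
  s1 = ((rec X. b.(X + X + a.0 + X\{b})\{b}\{b}) + (rec X. b.(X + X + a.0 + X\{b})\{b}\{b}) + a.0 + (rec X. b.(X + X + a.0 + X\{b})\{b}\{b})\{b})\{b}\{b} has moves ··a··> s2
  s2 = 0\{b}\{b} has moves ∅
Reachable graph of Q (2 states):
  t0 = rec X. b.(X + X + X\{b})\{b}\{b} has moves ··b··> t1
  t1 = ((rec X. b.(X + X + X\{b})\{b}\{b}) + (rec X. b.(X + X + X\{b})\{b}\{b}) + (rec X. b.(X + X + X\{b})\{b}\{b})\{b})\{b}\{b} has moves ∅
Coarsest stable partition (strong bisimilarity classes):
  B0 = {s0}
  B1 = {s1}
  B2 = {s2, t1}
  B3 = {t0}
s0 ∈ B0, t0 ∈ B3 → different blocks

P ≁ Q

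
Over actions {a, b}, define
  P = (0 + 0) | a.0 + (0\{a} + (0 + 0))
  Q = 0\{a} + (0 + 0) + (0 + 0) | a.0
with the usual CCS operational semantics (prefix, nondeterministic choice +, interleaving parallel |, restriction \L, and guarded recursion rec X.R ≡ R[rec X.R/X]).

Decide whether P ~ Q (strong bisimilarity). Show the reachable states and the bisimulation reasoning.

P's transition system — 2 states:
  s0 = (0 + 0) | a.0 + (0\{a} + (0 + 0)) ⊢ --a--▸ s1
  s1 = (0 + 0) | 0 ⊢ ·
Q's transition system — 2 states:
  t0 = 0\{a} + (0 + 0) + (0 + 0) | a.0 ⊢ --a--▸ t1
  t1 = (0 + 0) | 0 ⊢ ·
Partition-refinement fixed point:
  B0 = {s0, t0}
  B1 = {s1, t1}
s0 ∈ B0, t0 ∈ B0 → same block

YES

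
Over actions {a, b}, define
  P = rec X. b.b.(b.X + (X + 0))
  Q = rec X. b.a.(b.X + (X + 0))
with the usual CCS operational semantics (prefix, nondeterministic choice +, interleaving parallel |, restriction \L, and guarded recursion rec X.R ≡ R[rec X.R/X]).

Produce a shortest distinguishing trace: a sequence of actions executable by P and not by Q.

bb

P's transition system — 3 states:
  s0 = rec X. b.b.(b.X + (X + 0)) has moves -b-> s1
  s1 = b.(b.(rec X. b.b.(b.X + (X + 0))) + ((rec X. b.b.(b.X + (X + 0))) + 0)) has moves -b-> s2
  s2 = b.(rec X. b.b.(b.X + (X + 0))) + ((rec X. b.b.(b.X + (X + 0))) + 0) has moves -b-> s0, -b-> s1
Q's transition system — 3 states:
  t0 = rec X. b.a.(b.X + (X + 0)) has moves -b-> t1
  t1 = a.(b.(rec X. b.a.(b.X + (X + 0))) + ((rec X. b.a.(b.X + (X + 0))) + 0)) has moves -a-> t2
  t2 = b.(rec X. b.a.(b.X + (X + 0))) + ((rec X. b.a.(b.X + (X + 0))) + 0) has moves -b-> t0, -b-> t1
Trace ⟨bb⟩ through P, begin at {s0}:
  [1] b ⇒ {s1}
  [2] b ⇒ {s2}
  ✓ P
Trace ⟨bb⟩ through Q, begin at {t0}:
  [1] b ⇒ {t1}
  [2] b ⇒ no successor for Q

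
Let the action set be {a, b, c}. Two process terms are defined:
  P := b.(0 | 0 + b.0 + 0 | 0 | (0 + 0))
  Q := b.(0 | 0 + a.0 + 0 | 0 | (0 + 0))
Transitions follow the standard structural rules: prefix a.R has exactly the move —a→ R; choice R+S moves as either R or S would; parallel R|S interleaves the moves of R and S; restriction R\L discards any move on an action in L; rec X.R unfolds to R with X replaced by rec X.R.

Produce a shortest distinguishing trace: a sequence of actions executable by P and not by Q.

LTS(P): 3 reachable states
  p0 = b.(0 | 0 + b.0 + 0 | 0 | (0 + 0)) ⊢ --b--▸ p1
  p1 = 0 | 0 + b.0 + 0 | 0 | (0 + 0) ⊢ --b--▸ p2
  p2 = 0 ⊢ deadlocked
LTS(Q): 3 reachable states
  q0 = b.(0 | 0 + a.0 + 0 | 0 | (0 + 0)) ⊢ --b--▸ q1
  q1 = 0 | 0 + a.0 + 0 | 0 | (0 + 0) ⊢ --a--▸ q2
  q2 = 0 ⊢ deadlocked
Run σ = ⟨bb⟩ on P: start {p0}
  after b @ step 1: {p1}
  after b @ step 2: {p2}
  P completes σ.
Run σ = ⟨bb⟩ on Q: start {q0}
  after b @ step 1: {q1}
  after b @ step 2: ∅  — Q cannot continue

bb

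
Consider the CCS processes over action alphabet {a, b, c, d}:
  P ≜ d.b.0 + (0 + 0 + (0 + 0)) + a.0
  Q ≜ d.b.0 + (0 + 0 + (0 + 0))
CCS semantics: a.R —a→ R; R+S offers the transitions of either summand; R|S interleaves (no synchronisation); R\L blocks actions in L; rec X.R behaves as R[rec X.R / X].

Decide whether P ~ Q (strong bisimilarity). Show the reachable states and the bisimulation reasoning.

P ≁ Q

LTS(P): 3 reachable states
  s0 = d.b.0 + (0 + 0 + (0 + 0)) + a.0 → -a-> s1, -d-> s2
  s1 = 0 → ∅
  s2 = b.0 → -b-> s1
LTS(Q): 3 reachable states
  t0 = d.b.0 + (0 + 0 + (0 + 0)) → -d-> t1
  t1 = b.0 → -b-> t2
  t2 = 0 → ∅
Bisimilarity quotient blocks:
  B0 = {s0}
  B1 = {s1, t2}
  B2 = {s2, t1}
  B3 = {t0}
s0 ∈ B0, t0 ∈ B3 → different blocks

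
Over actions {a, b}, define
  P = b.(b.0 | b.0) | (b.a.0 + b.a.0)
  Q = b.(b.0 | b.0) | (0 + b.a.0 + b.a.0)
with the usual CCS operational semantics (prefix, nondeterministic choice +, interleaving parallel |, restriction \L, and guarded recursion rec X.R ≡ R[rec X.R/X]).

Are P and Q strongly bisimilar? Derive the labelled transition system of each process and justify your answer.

bisimilar

Reachable graph of P (15 states):
  s0 = b.(b.0 | b.0) | (b.a.0 + b.a.0) has moves =b=> s1, =b=> s2
  s1 = b.(b.0 | b.0) | a.0 has moves =a=> s3, =b=> s4
  s2 = b.0 | b.0 | (b.a.0 + b.a.0) has moves =b=> s4, =b=> s5, =b=> s6
  s3 = b.(b.0 | b.0) | 0 has moves =b=> s7
  s4 = b.0 | b.0 | a.0 has moves =a=> s7, =b=> s8, =b=> s9
  s5 = 0 | b.0 | (b.a.0 + b.a.0) has moves =b=> s10, =b=> s8
  s6 = b.0 | 0 | (b.a.0 + b.a.0) has moves =b=> s10, =b=> s9
  s7 = b.0 | b.0 | 0 has moves =b=> s11, =b=> s12
  s8 = 0 | b.0 | a.0 has moves =a=> s11, =b=> s13
  s9 = b.0 | 0 | a.0 has moves =a=> s12, =b=> s13
  s10 = 0 | 0 | (b.a.0 + b.a.0) has moves =b=> s13
  s11 = 0 | b.0 | 0 has moves =b=> s14
  s12 = b.0 | 0 | 0 has moves =b=> s14
  s13 = 0 | 0 | a.0 has moves =a=> s14
  s14 = 0 | 0 | 0 has moves deadlocked
Reachable graph of Q (15 states):
  t0 = b.(b.0 | b.0) | (0 + b.a.0 + b.a.0) has moves =b=> t1, =b=> t2
  t1 = b.(b.0 | b.0) | a.0 has moves =a=> t3, =b=> t4
  t2 = b.0 | b.0 | (0 + b.a.0 + b.a.0) has moves =b=> t4, =b=> t5, =b=> t6
  t3 = b.(b.0 | b.0) | 0 has moves =b=> t7
  t4 = b.0 | b.0 | a.0 has moves =a=> t7, =b=> t8, =b=> t9
  t5 = 0 | b.0 | (0 + b.a.0 + b.a.0) has moves =b=> t10, =b=> t8
  t6 = b.0 | 0 | (0 + b.a.0 + b.a.0) has moves =b=> t10, =b=> t9
  t7 = b.0 | b.0 | 0 has moves =b=> t11, =b=> t12
  t8 = 0 | b.0 | a.0 has moves =a=> t11, =b=> t13
  t9 = b.0 | 0 | a.0 has moves =a=> t12, =b=> t13
  t10 = 0 | 0 | (0 + b.a.0 + b.a.0) has moves =b=> t13
  t11 = 0 | b.0 | 0 has moves =b=> t14
  t12 = b.0 | 0 | 0 has moves =b=> t14
  t13 = 0 | 0 | a.0 has moves =a=> t14
  t14 = 0 | 0 | 0 has moves deadlocked
Partition-refinement fixed point:
  B0 = {s0, t0}
  B1 = {s2, t2}
  B2 = {s5, s6, t5, t6}
  B3 = {s10, t10}
  B4 = {s13, t13}
  B5 = {s14, t14}
  B6 = {s8, s9, t8, t9}
  B7 = {s11, s12, t11, t12}
  B8 = {s4, t4}
  B9 = {s7, t7}
  B10 = {s1, t1}
  B11 = {s3, t3}
s0 ∈ B0, t0 ∈ B0 → same block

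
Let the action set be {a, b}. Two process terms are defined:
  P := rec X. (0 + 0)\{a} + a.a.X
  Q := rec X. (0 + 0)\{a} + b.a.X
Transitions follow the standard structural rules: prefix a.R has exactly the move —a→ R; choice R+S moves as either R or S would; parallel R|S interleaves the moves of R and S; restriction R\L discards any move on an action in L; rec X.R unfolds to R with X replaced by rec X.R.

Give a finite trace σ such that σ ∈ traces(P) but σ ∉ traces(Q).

a

Reachable graph of P (2 states):
  u0 = rec X. (0 + 0)\{a} + a.a.X has moves —a→ u1
  u1 = a.(rec X. (0 + 0)\{a} + a.a.X) has moves —a→ u0
Reachable graph of Q (2 states):
  v0 = rec X. (0 + 0)\{a} + b.a.X has moves —b→ v1
  v1 = a.(rec X. (0 + 0)\{a} + b.a.X) has moves —a→ v0
Trace ⟨a⟩ through P, begin at {u0}:
  [1] a ⇒ {u1}
  — P admits the full trace.
Trace ⟨a⟩ through Q, begin at {v0}:
  [1] a ⇒ ∅ (Q stuck)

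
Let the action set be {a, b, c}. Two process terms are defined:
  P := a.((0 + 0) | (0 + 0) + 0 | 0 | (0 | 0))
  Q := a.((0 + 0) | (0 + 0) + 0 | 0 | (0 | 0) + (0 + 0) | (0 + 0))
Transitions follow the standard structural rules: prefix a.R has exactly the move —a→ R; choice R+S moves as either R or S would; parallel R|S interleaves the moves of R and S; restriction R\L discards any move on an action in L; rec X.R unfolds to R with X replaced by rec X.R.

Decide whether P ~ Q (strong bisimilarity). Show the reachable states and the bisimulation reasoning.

P's transition system — 2 states:
  m0 = a.((0 + 0) | (0 + 0) + 0 | 0 | (0 | 0)) has moves ··a··> m1
  m1 = (0 + 0) | (0 + 0) + 0 | 0 | (0 | 0) has moves deadlocked
Q's transition system — 2 states:
  n0 = a.((0 + 0) | (0 + 0) + 0 | 0 | (0 | 0) + (0 + 0) | (0 + 0)) has moves ··a··> n1
  n1 = (0 + 0) | (0 + 0) + 0 | 0 | (0 | 0) + (0 + 0) | (0 + 0) has moves deadlocked
Coarsest stable partition (strong bisimilarity classes):
  B0 = {m0, n0}
  B1 = {m1, n1}
m0 ∈ B0, n0 ∈ B0 → same block

YES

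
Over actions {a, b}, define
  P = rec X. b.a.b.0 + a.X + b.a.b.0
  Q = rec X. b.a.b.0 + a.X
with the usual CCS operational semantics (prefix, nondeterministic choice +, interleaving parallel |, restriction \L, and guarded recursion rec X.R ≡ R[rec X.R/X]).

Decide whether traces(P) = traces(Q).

LTS(P): 4 reachable states
  s0 = rec X. b.a.b.0 + a.X + b.a.b.0 → ··a··> s0, ··b··> s1
  s1 = a.b.0 → ··a··> s2
  s2 = b.0 → ··b··> s3
  s3 = 0 → ∅
LTS(Q): 4 reachable states
  t0 = rec X. b.a.b.0 + a.X → ··a··> t0, ··b··> t1
  t1 = a.b.0 → ··a··> t2
  t2 = b.0 → ··b··> t3
  t3 = 0 → ∅
Bisimilarity quotient blocks:
  B0 = {s0, t0}
  B1 = {s1, t1}
  B2 = {s2, t2}
  B3 = {s3, t3}
s0 ∈ B0, t0 ∈ B0 → same block
Bisimilar ⇒ trace-equivalent.

trace-equivalent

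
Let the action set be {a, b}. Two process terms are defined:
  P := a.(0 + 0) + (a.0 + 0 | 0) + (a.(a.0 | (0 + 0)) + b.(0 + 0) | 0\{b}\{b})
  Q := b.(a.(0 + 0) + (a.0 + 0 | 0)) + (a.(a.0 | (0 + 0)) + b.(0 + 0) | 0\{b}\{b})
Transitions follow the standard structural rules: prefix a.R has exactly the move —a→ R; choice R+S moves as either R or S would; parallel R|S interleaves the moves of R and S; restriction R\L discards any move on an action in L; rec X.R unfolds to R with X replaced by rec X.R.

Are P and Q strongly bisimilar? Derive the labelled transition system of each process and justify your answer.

Reachable graph of P (6 states):
  m0 = a.(0 + 0) + (a.0 + 0 | 0) + (a.(a.0 | (0 + 0)) + b.(0 + 0) | 0\{b}\{b}) | --a--▸ m1, --a--▸ m2, --a--▸ m3, --b--▸ m4
  m1 = 0 | stopped
  m2 = 0 + 0 | stopped
  m3 = a.0 | (0 + 0) | --a--▸ m5
  m4 = (0 + 0) | 0\{b}\{b} | stopped
  m5 = 0 | (0 + 0) | stopped
Reachable graph of Q (7 states):
  n0 = b.(a.(0 + 0) + (a.0 + 0 | 0)) + (a.(a.0 | (0 + 0)) + b.(0 + 0) | 0\{b}\{b}) | --a--▸ n1, --b--▸ n2, --b--▸ n3
  n1 = a.0 | (0 + 0) | --a--▸ n4
  n2 = (0 + 0) | 0\{b}\{b} | stopped
  n3 = a.(0 + 0) + (a.0 + 0 | 0) | --a--▸ n5, --a--▸ n6
  n4 = 0 | (0 + 0) | stopped
  n5 = 0 | stopped
  n6 = 0 + 0 | stopped
Partition-refinement fixed point:
  B0 = {m0}
  B1 = {m1, m2, m4, m5, n2, n4, n5, n6}
  B2 = {m3, n1, n3}
  B3 = {n0}
m0 ∈ B0, n0 ∈ B3 → different blocks

not bisimilar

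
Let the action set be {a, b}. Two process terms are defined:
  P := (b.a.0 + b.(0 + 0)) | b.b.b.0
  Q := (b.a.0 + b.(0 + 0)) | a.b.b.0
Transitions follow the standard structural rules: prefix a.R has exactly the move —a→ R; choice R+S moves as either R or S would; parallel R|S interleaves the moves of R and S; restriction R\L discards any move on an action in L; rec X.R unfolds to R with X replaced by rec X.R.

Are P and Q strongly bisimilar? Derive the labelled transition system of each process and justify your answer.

P ≁ Q

Reachable graph of P (16 states):
  u0 = (b.a.0 + b.(0 + 0)) | b.b.b.0 | =b=> u1, =b=> u2, =b=> u3
  u1 = (0 + 0) | b.b.b.0 | =b=> u4
  u2 = (b.a.0 + b.(0 + 0)) | b.b.0 | =b=> u4, =b=> u5, =b=> u6
  u3 = a.0 | b.b.b.0 | =a=> u7, =b=> u6
  u4 = (0 + 0) | b.b.0 | =b=> u8
  u5 = (b.a.0 + b.(0 + 0)) | b.0 | =b=> u10, =b=> u8, =b=> u9
  u6 = a.0 | b.b.0 | =a=> u11, =b=> u10
  u7 = 0 | b.b.b.0 | =b=> u11
  u8 = (0 + 0) | b.0 | =b=> u12
  u9 = (b.a.0 + b.(0 + 0)) | 0 | =b=> u12, =b=> u13
  u10 = a.0 | b.0 | =a=> u14, =b=> u13
  u11 = 0 | b.b.0 | =b=> u14
  u12 = (0 + 0) | 0 | deadlocked
  u13 = a.0 | 0 | =a=> u15
  u14 = 0 | b.0 | =b=> u15
  u15 = 0 | 0 | deadlocked
Reachable graph of Q (16 states):
  v0 = (b.a.0 + b.(0 + 0)) | a.b.b.0 | =a=> v1, =b=> v2, =b=> v3
  v1 = (b.a.0 + b.(0 + 0)) | b.b.0 | =b=> v4, =b=> v5, =b=> v6
  v2 = (0 + 0) | a.b.b.0 | =a=> v4
  v3 = a.0 | a.b.b.0 | =a=> v6, =a=> v7
  v4 = (0 + 0) | b.b.0 | =b=> v8
  v5 = (b.a.0 + b.(0 + 0)) | b.0 | =b=> v10, =b=> v8, =b=> v9
  v6 = a.0 | b.b.0 | =a=> v11, =b=> v10
  v7 = 0 | a.b.b.0 | =a=> v11
  v8 = (0 + 0) | b.0 | =b=> v12
  v9 = (b.a.0 + b.(0 + 0)) | 0 | =b=> v12, =b=> v13
  v10 = a.0 | b.0 | =a=> v14, =b=> v13
  v11 = 0 | b.b.0 | =b=> v14
  v12 = (0 + 0) | 0 | deadlocked
  v13 = a.0 | 0 | =a=> v15
  v14 = 0 | b.0 | =b=> v15
  v15 = 0 | 0 | deadlocked
Bisimilarity quotient blocks:
  B0 = {u0}
  B1 = {u2, v1}
  B2 = {u11, u4, v11, v4}
  B3 = {u14, u8, v14, v8}
  B4 = {u12, u15, v12, v15}
  B5 = {u6, v6}
  B6 = {u10, v10}
  B7 = {u13, v13}
  B8 = {u5, v5}
  B9 = {u9, v9}
  B10 = {u3}
  B11 = {u1, u7}
  B12 = {v0}
  B13 = {v3}
  B14 = {v2, v7}
u0 ∈ B0, v0 ∈ B12 → different blocks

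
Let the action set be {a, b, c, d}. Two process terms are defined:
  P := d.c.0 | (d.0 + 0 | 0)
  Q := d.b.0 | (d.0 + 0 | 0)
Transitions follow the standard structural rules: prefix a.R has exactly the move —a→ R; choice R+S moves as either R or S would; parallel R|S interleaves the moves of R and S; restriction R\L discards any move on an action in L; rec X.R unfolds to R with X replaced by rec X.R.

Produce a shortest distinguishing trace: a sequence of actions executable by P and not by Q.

LTS(P): 6 reachable states
  m0 = d.c.0 | (d.0 + 0 | 0) ⊢ =d=> m1, =d=> m2
  m1 = c.0 | (d.0 + 0 | 0) ⊢ =c=> m3, =d=> m4
  m2 = d.c.0 | 0 ⊢ =d=> m4
  m3 = 0 | (d.0 + 0 | 0) ⊢ =d=> m5
  m4 = c.0 | 0 ⊢ =c=> m5
  m5 = 0 | 0 ⊢ ∅
LTS(Q): 6 reachable states
  n0 = d.b.0 | (d.0 + 0 | 0) ⊢ =d=> n1, =d=> n2
  n1 = b.0 | (d.0 + 0 | 0) ⊢ =b=> n3, =d=> n4
  n2 = d.b.0 | 0 ⊢ =d=> n4
  n3 = 0 | (d.0 + 0 | 0) ⊢ =d=> n5
  n4 = b.0 | 0 ⊢ =b=> n5
  n5 = 0 | 0 ⊢ ∅
Executing dc from P (initial set {m0}):
  after d @ step 1: {m1, m2}
  after c @ step 2: {m3}
  P completes σ.
Executing dc from Q (initial set {n0}):
  after d @ step 1: {n1, n2}
  after c @ step 2: ∅  — Q cannot continue

dc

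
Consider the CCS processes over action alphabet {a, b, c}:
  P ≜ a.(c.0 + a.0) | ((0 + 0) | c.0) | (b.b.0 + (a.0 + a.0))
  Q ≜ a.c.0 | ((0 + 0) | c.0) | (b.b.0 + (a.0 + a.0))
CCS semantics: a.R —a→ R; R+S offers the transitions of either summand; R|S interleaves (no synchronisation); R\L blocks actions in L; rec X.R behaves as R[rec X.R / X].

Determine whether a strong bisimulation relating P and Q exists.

P's transition system — 18 states:
  p0 = a.(c.0 + a.0) | ((0 + 0) | c.0) | (b.b.0 + (a.0 + a.0)) has moves -a-> p1, -a-> p2, -b-> p3, -c-> p4
  p1 = (c.0 + a.0) | ((0 + 0) | c.0) | (b.b.0 + (a.0 + a.0)) has moves -a-> p5, -a-> p6, -b-> p7, -c-> p6, -c-> p8
  p2 = a.(c.0 + a.0) | ((0 + 0) | c.0) | 0 has moves -a-> p5, -c-> p9
  p3 = a.(c.0 + a.0) | ((0 + 0) | c.0) | b.0 has moves -a-> p7, -b-> p2, -c-> p10
  p4 = a.(c.0 + a.0) | ((0 + 0) | 0) | (b.b.0 + (a.0 + a.0)) has moves -a-> p8, -a-> p9, -b-> p10
  p5 = (c.0 + a.0) | ((0 + 0) | c.0) | 0 has moves -a-> p11, -c-> p11, -c-> p12
  p6 = 0 | ((0 + 0) | c.0) | (b.b.0 + (a.0 + a.0)) has moves -a-> p11, -b-> p13, -c-> p14
  p7 = (c.0 + a.0) | ((0 + 0) | c.0) | b.0 has moves -a-> p13, -b-> p5, -c-> p13, -c-> p15
  p8 = (c.0 + a.0) | ((0 + 0) | 0) | (b.b.0 + (a.0 + a.0)) has moves -a-> p12, -a-> p14, -b-> p15, -c-> p14
  p9 = a.(c.0 + a.0) | ((0 + 0) | 0) | 0 has moves -a-> p12
  p10 = a.(c.0 + a.0) | ((0 + 0) | 0) | b.0 has moves -a-> p15, -b-> p9
  p11 = 0 | ((0 + 0) | c.0) | 0 has moves -c-> p16
  p12 = (c.0 + a.0) | ((0 + 0) | 0) | 0 has moves -a-> p16, -c-> p16
  p13 = 0 | ((0 + 0) | c.0) | b.0 has moves -b-> p11, -c-> p17
  p14 = 0 | ((0 + 0) | 0) | (b.b.0 + (a.0 + a.0)) has moves -a-> p16, -b-> p17
  p15 = (c.0 + a.0) | ((0 + 0) | 0) | b.0 has moves -a-> p17, -b-> p12, -c-> p17
  p16 = 0 | ((0 + 0) | 0) | 0 has moves (no moves)
  p17 = 0 | ((0 + 0) | 0) | b.0 has moves -b-> p16
Q's transition system — 18 states:
  q0 = a.c.0 | ((0 + 0) | c.0) | (b.b.0 + (a.0 + a.0)) has moves -a-> q1, -a-> q2, -b-> q3, -c-> q4
  q1 = a.c.0 | ((0 + 0) | c.0) | 0 has moves -a-> q5, -c-> q6
  q2 = c.0 | ((0 + 0) | c.0) | (b.b.0 + (a.0 + a.0)) has moves -a-> q5, -b-> q7, -c-> q8, -c-> q9
  q3 = a.c.0 | ((0 + 0) | c.0) | b.0 has moves -a-> q7, -b-> q1, -c-> q10
  q4 = a.c.0 | ((0 + 0) | 0) | (b.b.0 + (a.0 + a.0)) has moves -a-> q6, -a-> q9, -b-> q10
  q5 = c.0 | ((0 + 0) | c.0) | 0 has moves -c-> q11, -c-> q12
  q6 = a.c.0 | ((0 + 0) | 0) | 0 has moves -a-> q12
  q7 = c.0 | ((0 + 0) | c.0) | b.0 has moves -b-> q5, -c-> q13, -c-> q14
  q8 = 0 | ((0 + 0) | c.0) | (b.b.0 + (a.0 + a.0)) has moves -a-> q11, -b-> q13, -c-> q15
  q9 = c.0 | ((0 + 0) | 0) | (b.b.0 + (a.0 + a.0)) has moves -a-> q12, -b-> q14, -c-> q15
  q10 = a.c.0 | ((0 + 0) | 0) | b.0 has moves -a-> q14, -b-> q6
  q11 = 0 | ((0 + 0) | c.0) | 0 has moves -c-> q16
  q12 = c.0 | ((0 + 0) | 0) | 0 has moves -c-> q16
  q13 = 0 | ((0 + 0) | c.0) | b.0 has moves -b-> q11, -c-> q17
  q14 = c.0 | ((0 + 0) | 0) | b.0 has moves -b-> q12, -c-> q17
  q15 = 0 | ((0 + 0) | 0) | (b.b.0 + (a.0 + a.0)) has moves -a-> q16, -b-> q17
  q16 = 0 | ((0 + 0) | 0) | 0 has moves (no moves)
  q17 = 0 | ((0 + 0) | 0) | b.0 has moves -b-> q16
Bisimilarity quotient blocks:
  B0 = {p0}
  B1 = {p4}
  B2 = {p10}
  B3 = {p15}
  B4 = {p12}
  B5 = {p16, q16}
  B6 = {p17, q17}
  B7 = {p9}
  B8 = {p8}
  B9 = {p14, q15}
  B10 = {p1}
  B11 = {p7}
  B12 = {p13, q13, q14}
  B13 = {p11, q11, q12}
  B14 = {p5}
  B15 = {p6, q8, q9}
  B16 = {p3}
  B17 = {p2}
  B18 = {q0}
  B19 = {q2}
  B20 = {q7}
  B21 = {q5}
  B22 = {q4}
  B23 = {q6}
  B24 = {q10}
  B25 = {q1}
  B26 = {q3}
p0 ∈ B0, q0 ∈ B18 → different blocks

P ≁ Q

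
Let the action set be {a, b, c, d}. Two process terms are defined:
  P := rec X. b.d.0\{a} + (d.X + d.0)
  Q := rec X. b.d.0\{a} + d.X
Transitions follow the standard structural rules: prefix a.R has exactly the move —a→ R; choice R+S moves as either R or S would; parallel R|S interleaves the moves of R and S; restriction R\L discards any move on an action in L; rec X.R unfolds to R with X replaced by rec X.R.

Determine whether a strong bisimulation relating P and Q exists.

Reachable graph of P (4 states):
  p0 = rec X. b.d.0\{a} + (d.X + d.0) has moves --b--▸ p1, --d--▸ p0, --d--▸ p2
  p1 = d.0\{a} has moves --d--▸ p3
  p2 = 0 has moves (no moves)
  p3 = 0\{a} has moves (no moves)
Reachable graph of Q (3 states):
  q0 = rec X. b.d.0\{a} + d.X has moves --b--▸ q1, --d--▸ q0
  q1 = d.0\{a} has moves --d--▸ q2
  q2 = 0\{a} has moves (no moves)
Coarsest stable partition (strong bisimilarity classes):
  B0 = {p0}
  B1 = {p2, p3, q2}
  B2 = {p1, q1}
  B3 = {q0}
p0 ∈ B0, q0 ∈ B3 → different blocks

NO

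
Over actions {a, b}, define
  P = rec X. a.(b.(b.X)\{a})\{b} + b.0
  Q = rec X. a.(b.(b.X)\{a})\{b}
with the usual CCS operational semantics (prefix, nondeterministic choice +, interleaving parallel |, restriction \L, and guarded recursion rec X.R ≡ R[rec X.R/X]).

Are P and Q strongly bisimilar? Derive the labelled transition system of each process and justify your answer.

P's transition system — 3 states:
  p0 = rec X. a.(b.(b.X)\{a})\{b} + b.0 → ··a··> p1, ··b··> p2
  p1 = (b.(b.(rec X. a.(b.(b.X)\{a})\{b} + b.0))\{a})\{b} → (no moves)
  p2 = 0 → (no moves)
Q's transition system — 2 states:
  q0 = rec X. a.(b.(b.X)\{a})\{b} → ··a··> q1
  q1 = (b.(b.(rec X. a.(b.(b.X)\{a})\{b}))\{a})\{b} → (no moves)
Coarsest stable partition (strong bisimilarity classes):
  B0 = {p0}
  B1 = {p1, p2, q1}
  B2 = {q0}
p0 ∈ B0, q0 ∈ B2 → different blocks

NO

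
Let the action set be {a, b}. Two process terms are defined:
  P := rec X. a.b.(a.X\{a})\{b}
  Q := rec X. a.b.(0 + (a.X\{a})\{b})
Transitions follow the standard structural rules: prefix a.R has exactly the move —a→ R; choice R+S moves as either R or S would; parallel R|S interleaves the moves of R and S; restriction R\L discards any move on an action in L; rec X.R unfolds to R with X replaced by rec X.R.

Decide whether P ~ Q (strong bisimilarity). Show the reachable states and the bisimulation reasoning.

bisimilar

Reachable graph of P (4 states):
  p0 = rec X. a.b.(a.X\{a})\{b} :: ··a··> p1
  p1 = b.(a.(rec X. a.b.(a.X\{a})\{b})\{a})\{b} :: ··b··> p2
  p2 = (a.(rec X. a.b.(a.X\{a})\{b})\{a})\{b} :: ··a··> p3
  p3 = (rec X. a.b.(a.X\{a})\{b})\{a}\{b} :: ·
Reachable graph of Q (4 states):
  q0 = rec X. a.b.(0 + (a.X\{a})\{b}) :: ··a··> q1
  q1 = b.(0 + (a.(rec X. a.b.(0 + (a.X\{a})\{b}))\{a})\{b}) :: ··b··> q2
  q2 = 0 + (a.(rec X. a.b.(0 + (a.X\{a})\{b}))\{a})\{b} :: ··a··> q3
  q3 = (rec X. a.b.(0 + (a.X\{a})\{b}))\{a}\{b} :: ·
Partition-refinement fixed point:
  B0 = {p0, q0}
  B1 = {p1, q1}
  B2 = {p2, q2}
  B3 = {p3, q3}
p0 ∈ B0, q0 ∈ B0 → same block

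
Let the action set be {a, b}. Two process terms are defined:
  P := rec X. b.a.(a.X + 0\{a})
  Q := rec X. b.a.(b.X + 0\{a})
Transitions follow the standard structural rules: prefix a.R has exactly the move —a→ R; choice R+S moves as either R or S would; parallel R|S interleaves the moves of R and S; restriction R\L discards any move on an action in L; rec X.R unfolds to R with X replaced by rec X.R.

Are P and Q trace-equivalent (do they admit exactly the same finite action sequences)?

Reachable graph of P (3 states):
  m0 = rec X. b.a.(a.X + 0\{a}) has moves =b=> m1
  m1 = a.(a.(rec X. b.a.(a.X + 0\{a})) + 0\{a}) has moves =a=> m2
  m2 = a.(rec X. b.a.(a.X + 0\{a})) + 0\{a} has moves =a=> m0
Reachable graph of Q (3 states):
  n0 = rec X. b.a.(b.X + 0\{a}) has moves =b=> n1
  n1 = a.(b.(rec X. b.a.(b.X + 0\{a})) + 0\{a}) has moves =a=> n2
  n2 = b.(rec X. b.a.(b.X + 0\{a})) + 0\{a} has moves =b=> n0
Trace ⟨baa⟩ through P, begin at {m0}:
  [1] b ⇒ {m1}
  [2] a ⇒ {m2}
  [3] a ⇒ {m0}
  P completes σ.
Trace ⟨baa⟩ through Q, begin at {n0}:
  [1] b ⇒ {n1}
  [2] a ⇒ {n2}
  [3] a ⇒ ∅  — Q cannot continue

trace-distinct — witness ⟨baa⟩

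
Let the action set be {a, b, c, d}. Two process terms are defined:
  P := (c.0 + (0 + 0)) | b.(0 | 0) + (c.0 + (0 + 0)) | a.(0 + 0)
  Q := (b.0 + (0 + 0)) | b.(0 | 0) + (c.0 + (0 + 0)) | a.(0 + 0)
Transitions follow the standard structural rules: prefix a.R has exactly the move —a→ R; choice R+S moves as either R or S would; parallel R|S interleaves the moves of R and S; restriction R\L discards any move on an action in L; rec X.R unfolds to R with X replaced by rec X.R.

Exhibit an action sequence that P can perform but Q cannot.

bc

LTS(P): 7 reachable states
  u0 = (c.0 + (0 + 0)) | b.(0 | 0) + (c.0 + (0 + 0)) | a.(0 + 0) ⊢ -a-> u1, -b-> u2, -c-> u3, -c-> u4
  u1 = (c.0 + (0 + 0)) | (0 + 0) ⊢ -c-> u5
  u2 = (c.0 + (0 + 0)) | (0 | 0) ⊢ -c-> u6
  u3 = 0 | a.(0 + 0) ⊢ -a-> u5
  u4 = 0 | b.(0 | 0) ⊢ -b-> u6
  u5 = 0 | (0 + 0) ⊢ ·
  u6 = 0 | (0 | 0) ⊢ ·
LTS(Q): 7 reachable states
  v0 = (b.0 + (0 + 0)) | b.(0 | 0) + (c.0 + (0 + 0)) | a.(0 + 0) ⊢ -a-> v1, -b-> v2, -b-> v3, -c-> v4
  v1 = (c.0 + (0 + 0)) | (0 + 0) ⊢ -c-> v5
  v2 = (b.0 + (0 + 0)) | (0 | 0) ⊢ -b-> v6
  v3 = 0 | b.(0 | 0) ⊢ -b-> v6
  v4 = 0 | a.(0 + 0) ⊢ -a-> v5
  v5 = 0 | (0 + 0) ⊢ ·
  v6 = 0 | (0 | 0) ⊢ ·
Run σ = ⟨bc⟩ on P: start {u0}
  after b @ step 1: {u2}
  after c @ step 2: {u6}
  P completes σ.
Run σ = ⟨bc⟩ on Q: start {v0}
  after b @ step 1: {v2, v3}
  after c @ step 2: ∅ (Q stuck)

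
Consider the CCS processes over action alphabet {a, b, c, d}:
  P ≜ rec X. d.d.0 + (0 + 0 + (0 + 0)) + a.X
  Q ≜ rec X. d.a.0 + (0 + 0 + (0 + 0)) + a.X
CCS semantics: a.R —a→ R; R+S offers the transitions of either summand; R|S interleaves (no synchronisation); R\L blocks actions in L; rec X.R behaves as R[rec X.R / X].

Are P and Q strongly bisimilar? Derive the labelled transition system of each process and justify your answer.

P's transition system — 3 states:
  u0 = rec X. d.d.0 + (0 + 0 + (0 + 0)) + a.X → --a--▸ u0, --d--▸ u1
  u1 = d.0 → --d--▸ u2
  u2 = 0 → (no moves)
Q's transition system — 3 states:
  v0 = rec X. d.a.0 + (0 + 0 + (0 + 0)) + a.X → --a--▸ v0, --d--▸ v1
  v1 = a.0 → --a--▸ v2
  v2 = 0 → (no moves)
Coarsest stable partition (strong bisimilarity classes):
  B0 = {u0}
  B1 = {u1}
  B2 = {u2, v2}
  B3 = {v0}
  B4 = {v1}
u0 ∈ B0, v0 ∈ B3 → different blocks

not bisimilar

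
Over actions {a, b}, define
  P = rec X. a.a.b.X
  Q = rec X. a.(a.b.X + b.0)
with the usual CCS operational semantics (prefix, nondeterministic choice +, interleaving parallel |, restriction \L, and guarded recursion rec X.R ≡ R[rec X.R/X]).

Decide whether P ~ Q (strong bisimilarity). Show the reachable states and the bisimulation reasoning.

LTS(P): 3 reachable states
  m0 = rec X. a.a.b.X ⊢ =a=> m1
  m1 = a.b.(rec X. a.a.b.X) ⊢ =a=> m2
  m2 = b.(rec X. a.a.b.X) ⊢ =b=> m0
LTS(Q): 4 reachable states
  n0 = rec X. a.(a.b.X + b.0) ⊢ =a=> n1
  n1 = a.b.(rec X. a.(a.b.X + b.0)) + b.0 ⊢ =a=> n2, =b=> n3
  n2 = b.(rec X. a.(a.b.X + b.0)) ⊢ =b=> n0
  n3 = 0 ⊢ deadlocked
Coarsest stable partition (strong bisimilarity classes):
  B0 = {m0}
  B1 = {m1}
  B2 = {m2}
  B3 = {n0}
  B4 = {n1}
  B5 = {n2}
  B6 = {n3}
m0 ∈ B0, n0 ∈ B3 → different blocks

not bisimilar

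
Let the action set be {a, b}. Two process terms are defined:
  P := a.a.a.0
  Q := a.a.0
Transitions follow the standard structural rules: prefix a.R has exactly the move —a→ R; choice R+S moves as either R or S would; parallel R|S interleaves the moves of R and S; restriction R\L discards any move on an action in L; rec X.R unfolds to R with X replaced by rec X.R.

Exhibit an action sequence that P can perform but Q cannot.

Reachable graph of P (4 states):
  u0 = a.a.a.0 ⊢ -a-> u1
  u1 = a.a.0 ⊢ -a-> u2
  u2 = a.0 ⊢ -a-> u3
  u3 = 0 ⊢ ∅
Reachable graph of Q (3 states):
  v0 = a.a.0 ⊢ -a-> v1
  v1 = a.0 ⊢ -a-> v2
  v2 = 0 ⊢ ∅
Run σ = ⟨aaa⟩ on P: start {u0}
  [1] a ⇒ {u1}
  [2] a ⇒ {u2}
  [3] a ⇒ {u3}
  — P admits the full trace.
Run σ = ⟨aaa⟩ on Q: start {v0}
  [1] a ⇒ {v1}
  [2] a ⇒ {v2}
  [3] a ⇒ ∅  — Q cannot continue

aaa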